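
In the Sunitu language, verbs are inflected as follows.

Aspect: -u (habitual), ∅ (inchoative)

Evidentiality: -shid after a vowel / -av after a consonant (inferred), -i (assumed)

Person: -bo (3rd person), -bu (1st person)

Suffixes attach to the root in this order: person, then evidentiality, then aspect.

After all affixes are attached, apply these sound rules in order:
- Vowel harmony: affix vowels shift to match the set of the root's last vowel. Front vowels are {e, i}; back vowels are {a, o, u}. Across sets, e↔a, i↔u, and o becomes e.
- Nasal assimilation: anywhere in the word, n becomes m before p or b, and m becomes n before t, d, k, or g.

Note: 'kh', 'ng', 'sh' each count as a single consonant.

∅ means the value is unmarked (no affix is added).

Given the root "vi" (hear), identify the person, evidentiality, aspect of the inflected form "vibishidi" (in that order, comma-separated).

Segment: vi-bu-shid-u.
person: -bu → 1st person.
evidentiality: -shid/av → inferred.
aspect: -u → habitual.

1st person, inferred, habitual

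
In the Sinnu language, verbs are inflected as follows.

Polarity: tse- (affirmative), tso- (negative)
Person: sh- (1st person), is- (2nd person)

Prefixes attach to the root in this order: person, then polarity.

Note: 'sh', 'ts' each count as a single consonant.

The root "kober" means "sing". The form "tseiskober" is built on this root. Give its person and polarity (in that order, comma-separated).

Segment: tse-is-kober.
person: is- → 2nd person.
polarity: tse- → affirmative.

2nd person, affirmative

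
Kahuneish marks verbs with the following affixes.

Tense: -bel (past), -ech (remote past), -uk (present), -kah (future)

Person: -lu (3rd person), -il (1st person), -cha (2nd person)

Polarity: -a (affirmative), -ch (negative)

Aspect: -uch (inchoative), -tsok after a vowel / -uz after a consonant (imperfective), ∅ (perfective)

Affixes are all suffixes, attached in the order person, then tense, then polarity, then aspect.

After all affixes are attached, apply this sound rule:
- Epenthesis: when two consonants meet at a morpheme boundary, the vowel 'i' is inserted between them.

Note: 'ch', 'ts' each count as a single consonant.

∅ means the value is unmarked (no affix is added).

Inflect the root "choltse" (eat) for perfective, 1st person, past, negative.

Attach person 1st person -il → choltseil.
Attach tense past -bel → choltseilbel.
Attach polarity negative -ch → choltseilbelch.
aspect = perfective: zero marking, form stays choltseilbelch.
Apply epenthesis: choltseilbelch → choltseilibelich.

choltseilibelich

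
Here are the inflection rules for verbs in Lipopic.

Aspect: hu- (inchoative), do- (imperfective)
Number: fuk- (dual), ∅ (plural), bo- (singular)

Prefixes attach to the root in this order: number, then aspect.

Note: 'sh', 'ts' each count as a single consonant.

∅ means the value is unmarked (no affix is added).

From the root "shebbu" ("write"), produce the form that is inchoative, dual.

Attach number dual fuk- → fukshebbu.
Attach aspect inchoative hu- → hufukshebbu.

hufukshebbu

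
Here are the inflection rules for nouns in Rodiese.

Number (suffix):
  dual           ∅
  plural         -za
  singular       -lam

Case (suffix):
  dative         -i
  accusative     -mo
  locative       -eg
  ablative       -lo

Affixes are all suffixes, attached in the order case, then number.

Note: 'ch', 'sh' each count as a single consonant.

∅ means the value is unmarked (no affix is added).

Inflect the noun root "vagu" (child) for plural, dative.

vaguiza

Attach case dative -i → vagui.
Attach number plural -za → vaguiza.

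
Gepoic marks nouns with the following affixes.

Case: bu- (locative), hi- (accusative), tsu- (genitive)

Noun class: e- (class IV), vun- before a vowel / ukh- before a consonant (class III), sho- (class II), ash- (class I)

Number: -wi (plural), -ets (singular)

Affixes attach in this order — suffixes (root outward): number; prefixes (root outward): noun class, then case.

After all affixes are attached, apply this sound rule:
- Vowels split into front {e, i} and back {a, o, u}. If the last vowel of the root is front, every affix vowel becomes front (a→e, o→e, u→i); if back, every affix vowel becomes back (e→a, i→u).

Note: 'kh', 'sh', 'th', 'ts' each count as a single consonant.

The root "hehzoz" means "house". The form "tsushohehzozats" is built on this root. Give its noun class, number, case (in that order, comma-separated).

class II, singular, genitive

Segment: tsu-sho-hehzoz-ets.
noun class: sho- → class II.
number: -ets → singular.
case: tsu- → genitive.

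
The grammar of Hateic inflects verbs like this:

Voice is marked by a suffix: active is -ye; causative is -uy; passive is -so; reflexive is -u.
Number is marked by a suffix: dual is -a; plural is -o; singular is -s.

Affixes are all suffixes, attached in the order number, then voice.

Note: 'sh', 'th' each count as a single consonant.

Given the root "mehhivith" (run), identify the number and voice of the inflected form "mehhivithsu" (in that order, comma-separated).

singular, reflexive

Segment: mehhivith-s-u.
number: -s → singular.
voice: -u → reflexive.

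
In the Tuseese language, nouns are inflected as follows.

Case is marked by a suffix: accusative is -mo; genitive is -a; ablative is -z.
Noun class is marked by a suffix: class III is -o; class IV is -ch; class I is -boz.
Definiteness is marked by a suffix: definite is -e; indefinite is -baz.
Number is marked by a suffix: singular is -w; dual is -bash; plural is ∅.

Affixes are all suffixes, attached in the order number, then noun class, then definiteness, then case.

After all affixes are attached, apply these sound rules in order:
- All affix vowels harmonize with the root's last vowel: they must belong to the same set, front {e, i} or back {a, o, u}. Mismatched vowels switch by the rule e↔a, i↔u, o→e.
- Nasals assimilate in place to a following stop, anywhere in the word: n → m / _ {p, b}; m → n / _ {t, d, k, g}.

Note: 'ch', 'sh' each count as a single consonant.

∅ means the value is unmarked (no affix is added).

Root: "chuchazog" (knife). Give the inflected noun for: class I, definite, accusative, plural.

number = plural: zero marking, form stays chuchazog.
Attach noun class class I -boz → chuchazogboz.
Attach definiteness definite -e → chuchazogboze.
Attach case accusative -mo → chuchazogbozemo.
Apply vowel harmony: chuchazogbozemo → chuchazogbozamo.
Nasal assimilation: no change.

chuchazogbozamo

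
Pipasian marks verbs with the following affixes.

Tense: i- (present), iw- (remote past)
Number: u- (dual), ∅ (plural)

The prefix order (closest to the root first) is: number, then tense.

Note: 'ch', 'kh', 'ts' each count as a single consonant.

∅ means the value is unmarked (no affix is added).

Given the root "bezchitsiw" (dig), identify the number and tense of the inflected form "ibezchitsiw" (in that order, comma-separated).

plural, present

Segment: i-bezchitsiw.
number: ∅ → plural.
tense: i- → present.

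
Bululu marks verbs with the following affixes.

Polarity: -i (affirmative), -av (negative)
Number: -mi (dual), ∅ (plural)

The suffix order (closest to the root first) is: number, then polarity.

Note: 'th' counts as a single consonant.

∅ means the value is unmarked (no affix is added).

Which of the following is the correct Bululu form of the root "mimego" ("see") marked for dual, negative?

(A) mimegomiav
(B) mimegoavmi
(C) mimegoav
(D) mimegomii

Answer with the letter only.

A

Attach number dual -mi → mimegomi.
Attach polarity negative -av → mimegomiav.
So the correct form is mimegomiav, option (A).
(B) mimegoavmi is wrong: it has the affixes in the wrong order.
(D) mimegomii is wrong: it uses affirmative instead of negative for polarity.
(C) mimegoav is wrong: it uses plural instead of dual for number.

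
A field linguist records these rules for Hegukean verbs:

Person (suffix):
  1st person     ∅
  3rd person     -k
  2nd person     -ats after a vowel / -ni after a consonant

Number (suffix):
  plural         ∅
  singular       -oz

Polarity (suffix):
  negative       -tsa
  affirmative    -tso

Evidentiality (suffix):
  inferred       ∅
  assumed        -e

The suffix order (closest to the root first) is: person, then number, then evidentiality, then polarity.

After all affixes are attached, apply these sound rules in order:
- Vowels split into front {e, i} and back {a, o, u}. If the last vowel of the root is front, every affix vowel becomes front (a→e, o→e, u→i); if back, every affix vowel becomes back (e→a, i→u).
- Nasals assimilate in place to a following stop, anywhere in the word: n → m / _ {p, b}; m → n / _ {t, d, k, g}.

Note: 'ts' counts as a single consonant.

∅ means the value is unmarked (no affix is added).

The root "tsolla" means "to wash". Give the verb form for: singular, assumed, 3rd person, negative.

tsollakozatsa

Attach person 3rd person -k → tsollak.
Attach number singular -oz → tsollakoz.
Attach evidentiality assumed -e → tsollakoze.
Attach polarity negative -tsa → tsollakozetsa.
Apply vowel harmony: tsollakozetsa → tsollakozatsa.
Nasal assimilation: no change.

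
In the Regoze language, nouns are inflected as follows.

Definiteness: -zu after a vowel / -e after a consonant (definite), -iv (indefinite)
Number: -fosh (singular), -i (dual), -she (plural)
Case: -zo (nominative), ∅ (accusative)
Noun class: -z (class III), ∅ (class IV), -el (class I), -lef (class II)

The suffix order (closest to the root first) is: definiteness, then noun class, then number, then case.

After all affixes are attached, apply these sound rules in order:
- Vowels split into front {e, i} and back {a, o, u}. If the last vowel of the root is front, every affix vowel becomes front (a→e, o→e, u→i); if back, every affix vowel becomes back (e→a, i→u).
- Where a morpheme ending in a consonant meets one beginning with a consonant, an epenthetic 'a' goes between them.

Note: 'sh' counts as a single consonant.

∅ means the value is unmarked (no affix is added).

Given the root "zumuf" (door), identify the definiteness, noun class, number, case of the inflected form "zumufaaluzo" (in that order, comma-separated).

Segment: zumuf-e-el-i-zo.
definiteness: -zu/e → definite.
noun class: -el → class I.
number: -i → dual.
case: -zo → nominative.

definite, class I, dual, nominative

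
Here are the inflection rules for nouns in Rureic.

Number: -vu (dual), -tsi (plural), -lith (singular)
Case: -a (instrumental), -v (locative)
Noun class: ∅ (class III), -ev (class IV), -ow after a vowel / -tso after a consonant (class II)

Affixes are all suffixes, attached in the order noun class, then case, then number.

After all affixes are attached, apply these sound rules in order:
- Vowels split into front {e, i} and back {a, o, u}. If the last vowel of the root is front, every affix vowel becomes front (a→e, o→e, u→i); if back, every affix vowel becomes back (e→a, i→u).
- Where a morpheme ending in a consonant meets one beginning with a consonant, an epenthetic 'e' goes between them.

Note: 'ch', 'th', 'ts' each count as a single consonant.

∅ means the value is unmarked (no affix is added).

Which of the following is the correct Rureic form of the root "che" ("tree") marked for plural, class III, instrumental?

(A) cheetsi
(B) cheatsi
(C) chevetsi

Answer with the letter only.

noun class = class III: zero marking, form stays che.
Attach case instrumental -a → chea.
Attach number plural -tsi → cheatsi.
Apply vowel harmony: cheatsi → cheetsi.
Epenthesis: no change.
So the correct form is cheetsi, option (A).
(B) cheatsi is wrong: it fails to apply the sound rule(s).
(C) chevetsi is wrong: it uses locative instead of instrumental for case.

A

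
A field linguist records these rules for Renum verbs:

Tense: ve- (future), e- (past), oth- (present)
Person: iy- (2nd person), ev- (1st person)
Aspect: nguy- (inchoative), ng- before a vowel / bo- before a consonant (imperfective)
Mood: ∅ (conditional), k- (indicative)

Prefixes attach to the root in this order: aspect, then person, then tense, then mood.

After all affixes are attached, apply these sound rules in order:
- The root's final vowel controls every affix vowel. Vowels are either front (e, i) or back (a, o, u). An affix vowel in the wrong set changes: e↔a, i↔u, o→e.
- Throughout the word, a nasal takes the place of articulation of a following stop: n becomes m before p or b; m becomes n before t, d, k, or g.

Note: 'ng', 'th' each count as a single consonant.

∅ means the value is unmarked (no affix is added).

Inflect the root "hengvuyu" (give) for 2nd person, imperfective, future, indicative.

Attach aspect imperfective bo- (before consonant 'h') → bohengvuyu.
Attach person 2nd person iy- → iybohengvuyu.
Attach tense future ve- → veiybohengvuyu.
Attach mood indicative k- → kveiybohengvuyu.
Apply vowel harmony: kveiybohengvuyu → kvauybohengvuyu.
Nasal assimilation: no change.

kvauybohengvuyu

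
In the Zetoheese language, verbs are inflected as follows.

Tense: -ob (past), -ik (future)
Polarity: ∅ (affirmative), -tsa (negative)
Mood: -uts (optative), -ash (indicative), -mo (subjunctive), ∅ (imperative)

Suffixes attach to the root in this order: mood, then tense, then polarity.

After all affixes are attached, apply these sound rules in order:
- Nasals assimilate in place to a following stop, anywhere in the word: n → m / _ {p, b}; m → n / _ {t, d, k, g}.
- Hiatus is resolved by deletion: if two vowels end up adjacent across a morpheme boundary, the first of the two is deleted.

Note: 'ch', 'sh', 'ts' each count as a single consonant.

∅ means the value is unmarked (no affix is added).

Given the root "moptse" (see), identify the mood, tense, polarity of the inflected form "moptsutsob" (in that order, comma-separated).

Segment: moptse-uts-ob.
mood: -uts → optative.
tense: -ob → past.
polarity: ∅ → affirmative.

optative, past, affirmative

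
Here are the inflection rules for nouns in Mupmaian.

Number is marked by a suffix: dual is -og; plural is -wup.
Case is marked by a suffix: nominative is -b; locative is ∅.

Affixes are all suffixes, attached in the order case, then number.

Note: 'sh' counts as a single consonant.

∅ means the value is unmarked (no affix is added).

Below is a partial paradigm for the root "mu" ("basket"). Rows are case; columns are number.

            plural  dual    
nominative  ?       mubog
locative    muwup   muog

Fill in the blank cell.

Attach case nominative -b → mub.
Attach number plural -wup → mubwup.

mubwup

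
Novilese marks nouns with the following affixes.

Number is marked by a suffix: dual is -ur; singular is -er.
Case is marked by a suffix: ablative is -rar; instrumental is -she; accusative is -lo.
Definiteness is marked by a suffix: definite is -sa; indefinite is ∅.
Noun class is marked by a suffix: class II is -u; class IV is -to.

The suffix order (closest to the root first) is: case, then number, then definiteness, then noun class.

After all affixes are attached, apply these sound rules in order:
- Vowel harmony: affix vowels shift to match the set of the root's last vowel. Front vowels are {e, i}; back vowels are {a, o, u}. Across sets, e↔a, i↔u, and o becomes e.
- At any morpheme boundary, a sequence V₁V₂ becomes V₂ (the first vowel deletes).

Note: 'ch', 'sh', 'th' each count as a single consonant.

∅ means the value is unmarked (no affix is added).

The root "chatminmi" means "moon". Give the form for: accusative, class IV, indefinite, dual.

Attach case accusative -lo → chatminmilo.
Attach number dual -ur → chatminmilour.
definiteness = indefinite: zero marking, form stays chatminmilour.
Attach noun class class IV -to → chatminmilourto.
Apply vowel harmony: chatminmilourto → chatminmileirte.
Apply vowel deletion: chatminmileirte → chatminmilirte.

chatminmilirte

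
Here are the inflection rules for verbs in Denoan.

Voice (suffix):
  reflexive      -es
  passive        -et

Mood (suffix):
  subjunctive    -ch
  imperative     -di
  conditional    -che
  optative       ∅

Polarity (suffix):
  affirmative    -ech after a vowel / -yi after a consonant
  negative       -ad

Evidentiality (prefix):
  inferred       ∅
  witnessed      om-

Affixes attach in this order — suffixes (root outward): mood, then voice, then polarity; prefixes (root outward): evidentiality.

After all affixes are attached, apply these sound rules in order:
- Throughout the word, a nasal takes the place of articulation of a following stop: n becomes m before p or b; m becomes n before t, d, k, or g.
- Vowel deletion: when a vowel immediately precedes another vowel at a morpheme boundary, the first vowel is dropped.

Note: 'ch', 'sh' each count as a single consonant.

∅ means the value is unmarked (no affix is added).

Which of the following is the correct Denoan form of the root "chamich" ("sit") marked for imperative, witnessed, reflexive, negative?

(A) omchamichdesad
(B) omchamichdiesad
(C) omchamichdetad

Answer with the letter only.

A

Attach mood imperative -di → chamichdi.
Attach voice reflexive -es → chamichdies.
Attach polarity negative -ad → chamichdiesad.
Attach evidentiality witnessed om- → omchamichdiesad.
Nasal assimilation: no change.
Apply vowel deletion: omchamichdiesad → omchamichdesad.
So the correct form is omchamichdesad, option (A).
(B) omchamichdiesad is wrong: it fails to apply the sound rule(s).
(C) omchamichdetad is wrong: it uses passive instead of reflexive for voice.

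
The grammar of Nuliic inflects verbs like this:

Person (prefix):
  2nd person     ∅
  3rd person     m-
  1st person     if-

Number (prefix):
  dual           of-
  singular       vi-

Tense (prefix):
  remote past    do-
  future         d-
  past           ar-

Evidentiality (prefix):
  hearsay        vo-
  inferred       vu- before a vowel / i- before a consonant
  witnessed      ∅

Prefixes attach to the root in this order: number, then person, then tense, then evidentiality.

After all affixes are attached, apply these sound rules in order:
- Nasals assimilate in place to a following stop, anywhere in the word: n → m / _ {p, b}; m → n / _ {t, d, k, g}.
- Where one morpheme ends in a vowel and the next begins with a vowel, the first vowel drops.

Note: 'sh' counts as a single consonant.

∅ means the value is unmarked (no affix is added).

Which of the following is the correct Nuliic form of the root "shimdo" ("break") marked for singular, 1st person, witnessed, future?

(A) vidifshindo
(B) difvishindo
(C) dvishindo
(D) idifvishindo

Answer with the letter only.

Attach number singular vi- → vishimdo.
Attach person 1st person if- → ifvishimdo.
Attach tense future d- → difvishimdo.
evidentiality = witnessed: zero marking, form stays difvishimdo.
Apply nasal assimilation: difvishimdo → difvishindo.
Vowel deletion: no change.
So the correct form is difvishindo, option (B).
(A) vidifshindo is wrong: it has the affixes in the wrong order.
(C) dvishindo is wrong: it uses 2nd person instead of 1st person for person.
(D) idifvishindo is wrong: it uses inferred instead of witnessed for evidentiality.

B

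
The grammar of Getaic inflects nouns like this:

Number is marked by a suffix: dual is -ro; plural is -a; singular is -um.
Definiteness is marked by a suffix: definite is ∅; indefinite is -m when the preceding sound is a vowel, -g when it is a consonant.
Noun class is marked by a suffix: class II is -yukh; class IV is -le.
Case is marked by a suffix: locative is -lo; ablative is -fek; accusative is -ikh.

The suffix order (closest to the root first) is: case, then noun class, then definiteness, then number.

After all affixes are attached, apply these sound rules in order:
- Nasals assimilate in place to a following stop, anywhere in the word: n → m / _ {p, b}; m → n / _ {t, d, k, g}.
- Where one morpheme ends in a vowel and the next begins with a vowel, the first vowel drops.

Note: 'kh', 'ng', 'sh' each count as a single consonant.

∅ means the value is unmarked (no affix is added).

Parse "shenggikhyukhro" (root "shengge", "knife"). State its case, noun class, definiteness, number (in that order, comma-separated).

Segment: shengge-ikh-yukh-ro.
case: -ikh → accusative.
noun class: -yukh → class II.
definiteness: ∅ → definite.
number: -ro → dual.

accusative, class II, definite, dual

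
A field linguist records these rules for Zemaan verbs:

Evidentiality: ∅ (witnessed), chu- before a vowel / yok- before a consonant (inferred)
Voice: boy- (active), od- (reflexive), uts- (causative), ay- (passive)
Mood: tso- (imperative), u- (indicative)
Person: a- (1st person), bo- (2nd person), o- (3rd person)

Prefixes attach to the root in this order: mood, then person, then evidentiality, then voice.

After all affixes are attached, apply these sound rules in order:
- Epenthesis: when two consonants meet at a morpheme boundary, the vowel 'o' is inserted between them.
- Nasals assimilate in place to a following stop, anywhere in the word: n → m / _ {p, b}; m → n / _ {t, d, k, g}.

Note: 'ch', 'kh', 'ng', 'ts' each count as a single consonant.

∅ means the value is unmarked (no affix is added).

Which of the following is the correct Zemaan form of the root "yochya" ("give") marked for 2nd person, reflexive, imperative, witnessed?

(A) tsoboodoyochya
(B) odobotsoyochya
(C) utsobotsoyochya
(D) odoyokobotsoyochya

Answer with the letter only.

B

Attach mood imperative tso- → tsoyochya.
Attach person 2nd person bo- → botsoyochya.
evidentiality = witnessed: zero marking, form stays botsoyochya.
Attach voice reflexive od- → odbotsoyochya.
Apply epenthesis: odbotsoyochya → odobotsoyochya.
Nasal assimilation: no change.
So the correct form is odobotsoyochya, option (B).
(D) odoyokobotsoyochya is wrong: it uses inferred instead of witnessed for evidentiality.
(C) utsobotsoyochya is wrong: it uses causative instead of reflexive for voice.
(A) tsoboodoyochya is wrong: it has the affixes in the wrong order.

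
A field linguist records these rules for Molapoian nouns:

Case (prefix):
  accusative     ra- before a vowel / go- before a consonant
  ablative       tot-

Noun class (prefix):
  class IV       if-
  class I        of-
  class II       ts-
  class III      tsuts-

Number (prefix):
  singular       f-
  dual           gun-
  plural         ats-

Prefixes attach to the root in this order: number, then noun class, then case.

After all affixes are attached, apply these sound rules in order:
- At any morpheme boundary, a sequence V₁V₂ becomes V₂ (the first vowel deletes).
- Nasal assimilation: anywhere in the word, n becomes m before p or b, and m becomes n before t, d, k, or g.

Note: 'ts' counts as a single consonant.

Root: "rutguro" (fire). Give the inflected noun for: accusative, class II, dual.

Attach number dual gun- → gunrutguro.
Attach noun class class II ts- → tsgunrutguro.
Attach case accusative go- (before consonant 'ts') → gotsgunrutguro.
Vowel deletion: no change.
Nasal assimilation: no change.

gotsgunrutguro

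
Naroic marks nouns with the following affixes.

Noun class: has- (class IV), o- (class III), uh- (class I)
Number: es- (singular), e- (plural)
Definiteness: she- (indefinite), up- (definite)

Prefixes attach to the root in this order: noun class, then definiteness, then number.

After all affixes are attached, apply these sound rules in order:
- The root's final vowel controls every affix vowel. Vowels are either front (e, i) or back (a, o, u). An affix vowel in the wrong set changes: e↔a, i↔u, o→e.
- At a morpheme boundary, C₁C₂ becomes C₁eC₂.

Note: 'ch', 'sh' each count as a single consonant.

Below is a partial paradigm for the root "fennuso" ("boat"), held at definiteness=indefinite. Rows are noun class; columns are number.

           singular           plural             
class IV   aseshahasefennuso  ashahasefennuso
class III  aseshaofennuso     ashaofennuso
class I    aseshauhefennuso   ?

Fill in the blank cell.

Attach noun class class I uh- → uhfennuso.
Attach definiteness indefinite she- → sheuhfennuso.
Attach number plural e- → esheuhfennuso.
Apply vowel harmony: esheuhfennuso → ashauhfennuso.
Apply epenthesis: ashauhfennuso → ashauhefennuso.

ashauhefennuso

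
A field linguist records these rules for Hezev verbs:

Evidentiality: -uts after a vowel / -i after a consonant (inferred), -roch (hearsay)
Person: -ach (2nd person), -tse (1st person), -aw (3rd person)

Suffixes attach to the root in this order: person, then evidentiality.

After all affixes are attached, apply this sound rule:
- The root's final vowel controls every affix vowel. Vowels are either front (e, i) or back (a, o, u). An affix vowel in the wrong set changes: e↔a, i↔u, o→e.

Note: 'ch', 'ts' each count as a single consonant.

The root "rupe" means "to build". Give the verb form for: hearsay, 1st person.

Attach person 1st person -tse → rupetse.
Attach evidentiality hearsay -roch → rupetseroch.
Apply vowel harmony: rupetseroch → rupetserech.

rupetserech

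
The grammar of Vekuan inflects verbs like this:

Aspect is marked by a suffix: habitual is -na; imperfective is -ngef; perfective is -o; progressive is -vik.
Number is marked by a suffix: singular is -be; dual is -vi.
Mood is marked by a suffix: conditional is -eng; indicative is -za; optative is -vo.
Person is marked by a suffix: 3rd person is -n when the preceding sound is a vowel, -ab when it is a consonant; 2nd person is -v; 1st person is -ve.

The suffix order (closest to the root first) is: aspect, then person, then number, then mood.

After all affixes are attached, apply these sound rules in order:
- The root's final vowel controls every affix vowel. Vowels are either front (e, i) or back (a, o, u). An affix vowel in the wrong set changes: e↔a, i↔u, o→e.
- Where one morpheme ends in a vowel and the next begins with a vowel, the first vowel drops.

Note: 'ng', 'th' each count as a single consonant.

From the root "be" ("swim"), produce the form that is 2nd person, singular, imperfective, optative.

bengefvbeve

Attach aspect imperfective -ngef → bengef.
Attach person 2nd person -v → bengefv.
Attach number singular -be → bengefvbe.
Attach mood optative -vo → bengefvbevo.
Apply vowel harmony: bengefvbevo → bengefvbeve.
Vowel deletion: no change.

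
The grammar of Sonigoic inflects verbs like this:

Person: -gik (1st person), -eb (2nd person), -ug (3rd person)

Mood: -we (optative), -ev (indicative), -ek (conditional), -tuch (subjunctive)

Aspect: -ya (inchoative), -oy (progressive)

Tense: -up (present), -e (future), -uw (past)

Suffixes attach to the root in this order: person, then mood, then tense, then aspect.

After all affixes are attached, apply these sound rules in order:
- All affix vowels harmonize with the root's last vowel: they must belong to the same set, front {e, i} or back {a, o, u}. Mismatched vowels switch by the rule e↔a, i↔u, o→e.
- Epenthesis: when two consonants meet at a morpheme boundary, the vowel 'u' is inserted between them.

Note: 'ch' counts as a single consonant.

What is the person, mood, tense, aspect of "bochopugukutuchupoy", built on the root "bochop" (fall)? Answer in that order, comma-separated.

1st person, subjunctive, present, progressive

Segment: bochop-gik-tuch-up-oy.
person: -gik → 1st person.
mood: -tuch → subjunctive.
tense: -up → present.
aspect: -oy → progressive.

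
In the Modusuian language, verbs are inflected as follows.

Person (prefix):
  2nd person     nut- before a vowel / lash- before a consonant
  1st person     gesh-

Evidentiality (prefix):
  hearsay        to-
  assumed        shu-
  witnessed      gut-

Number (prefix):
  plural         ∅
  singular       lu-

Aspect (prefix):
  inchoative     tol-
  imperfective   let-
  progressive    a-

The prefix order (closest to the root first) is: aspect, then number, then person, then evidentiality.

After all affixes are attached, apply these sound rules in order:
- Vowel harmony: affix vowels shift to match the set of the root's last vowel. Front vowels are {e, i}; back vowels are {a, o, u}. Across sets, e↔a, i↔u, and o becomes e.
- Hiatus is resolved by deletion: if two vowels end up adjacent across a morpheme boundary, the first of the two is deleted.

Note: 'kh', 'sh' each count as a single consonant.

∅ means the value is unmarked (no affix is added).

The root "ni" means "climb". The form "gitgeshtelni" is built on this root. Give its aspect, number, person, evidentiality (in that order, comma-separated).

inchoative, plural, 1st person, witnessed

Segment: gut-gesh-tol-ni.
aspect: tol- → inchoative.
number: ∅ → plural.
person: gesh- → 1st person.
evidentiality: gut- → witnessed.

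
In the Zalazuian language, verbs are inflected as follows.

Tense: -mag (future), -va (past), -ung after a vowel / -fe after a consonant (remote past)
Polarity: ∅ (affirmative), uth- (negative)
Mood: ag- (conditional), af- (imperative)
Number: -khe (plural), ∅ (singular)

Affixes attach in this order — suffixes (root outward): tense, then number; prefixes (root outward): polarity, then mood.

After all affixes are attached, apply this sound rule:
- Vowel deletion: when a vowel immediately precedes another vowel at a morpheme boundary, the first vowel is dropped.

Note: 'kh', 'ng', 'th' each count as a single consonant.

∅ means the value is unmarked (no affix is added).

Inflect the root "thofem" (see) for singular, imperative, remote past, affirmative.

polarity = affirmative: zero marking, form stays thofem.
Attach mood imperative af- → afthofem.
Attach tense remote past -fe (after consonant 'm') → afthofemfe.
number = singular: zero marking, form stays afthofemfe.
Vowel deletion: no change.

afthofemfe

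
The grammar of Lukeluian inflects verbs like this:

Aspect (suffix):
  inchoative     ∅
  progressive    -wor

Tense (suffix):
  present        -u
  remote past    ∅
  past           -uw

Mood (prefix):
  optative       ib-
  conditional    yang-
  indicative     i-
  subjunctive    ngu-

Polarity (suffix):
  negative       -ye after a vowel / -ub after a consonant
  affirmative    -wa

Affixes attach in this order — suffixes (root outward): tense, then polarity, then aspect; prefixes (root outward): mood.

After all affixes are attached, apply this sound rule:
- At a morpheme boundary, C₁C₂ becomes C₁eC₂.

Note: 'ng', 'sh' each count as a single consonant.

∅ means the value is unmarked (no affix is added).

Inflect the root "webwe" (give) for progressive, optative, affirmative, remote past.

ibewebwewawor

Attach mood optative ib- → ibwebwe.
tense = remote past: zero marking, form stays ibwebwe.
Attach polarity affirmative -wa → ibwebwewa.
Attach aspect progressive -wor → ibwebwewawor.
Apply epenthesis: ibwebwewawor → ibewebwewawor.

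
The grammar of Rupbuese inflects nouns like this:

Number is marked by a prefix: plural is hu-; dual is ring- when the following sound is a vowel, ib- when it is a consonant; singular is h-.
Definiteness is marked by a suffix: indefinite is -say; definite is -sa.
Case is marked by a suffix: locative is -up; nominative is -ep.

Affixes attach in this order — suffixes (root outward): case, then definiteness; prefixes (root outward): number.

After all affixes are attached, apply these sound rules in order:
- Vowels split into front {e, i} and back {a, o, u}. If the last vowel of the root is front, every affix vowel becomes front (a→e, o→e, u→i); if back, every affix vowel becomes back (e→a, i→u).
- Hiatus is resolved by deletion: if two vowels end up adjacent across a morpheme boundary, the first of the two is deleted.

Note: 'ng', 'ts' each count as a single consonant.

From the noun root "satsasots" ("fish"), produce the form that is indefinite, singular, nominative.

hsatsasotsapsay

Attach number singular h- → hsatsasots.
Attach case nominative -ep → hsatsasotsep.
Attach definiteness indefinite -say → hsatsasotsepsay.
Apply vowel harmony: hsatsasotsepsay → hsatsasotsapsay.
Vowel deletion: no change.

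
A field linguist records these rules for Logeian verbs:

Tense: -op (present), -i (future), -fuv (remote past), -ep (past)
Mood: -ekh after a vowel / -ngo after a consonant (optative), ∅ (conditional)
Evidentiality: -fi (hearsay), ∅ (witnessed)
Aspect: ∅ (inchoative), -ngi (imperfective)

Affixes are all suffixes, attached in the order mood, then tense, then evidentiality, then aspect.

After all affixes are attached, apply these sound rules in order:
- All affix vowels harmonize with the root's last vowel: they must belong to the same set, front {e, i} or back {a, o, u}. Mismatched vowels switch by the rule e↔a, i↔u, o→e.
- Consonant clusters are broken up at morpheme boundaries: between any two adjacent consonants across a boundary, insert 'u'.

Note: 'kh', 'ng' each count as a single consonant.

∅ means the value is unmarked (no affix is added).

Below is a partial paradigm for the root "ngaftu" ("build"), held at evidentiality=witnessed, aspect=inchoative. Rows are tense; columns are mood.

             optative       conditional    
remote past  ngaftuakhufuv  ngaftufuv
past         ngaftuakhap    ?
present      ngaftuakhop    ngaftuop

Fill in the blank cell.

ngaftuap

mood = conditional: zero marking, form stays ngaftu.
Attach tense past -ep → ngaftuep.
evidentiality = witnessed: zero marking, form stays ngaftuep.
aspect = inchoative: zero marking, form stays ngaftuep.
Apply vowel harmony: ngaftuep → ngaftuap.
Epenthesis: no change.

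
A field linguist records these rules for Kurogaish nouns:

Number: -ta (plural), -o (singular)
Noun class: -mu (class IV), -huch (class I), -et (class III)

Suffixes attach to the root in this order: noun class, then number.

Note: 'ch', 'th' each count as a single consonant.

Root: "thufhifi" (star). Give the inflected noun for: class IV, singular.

Attach noun class class IV -mu → thufhifimu.
Attach number singular -o → thufhifimuo.

thufhifimuo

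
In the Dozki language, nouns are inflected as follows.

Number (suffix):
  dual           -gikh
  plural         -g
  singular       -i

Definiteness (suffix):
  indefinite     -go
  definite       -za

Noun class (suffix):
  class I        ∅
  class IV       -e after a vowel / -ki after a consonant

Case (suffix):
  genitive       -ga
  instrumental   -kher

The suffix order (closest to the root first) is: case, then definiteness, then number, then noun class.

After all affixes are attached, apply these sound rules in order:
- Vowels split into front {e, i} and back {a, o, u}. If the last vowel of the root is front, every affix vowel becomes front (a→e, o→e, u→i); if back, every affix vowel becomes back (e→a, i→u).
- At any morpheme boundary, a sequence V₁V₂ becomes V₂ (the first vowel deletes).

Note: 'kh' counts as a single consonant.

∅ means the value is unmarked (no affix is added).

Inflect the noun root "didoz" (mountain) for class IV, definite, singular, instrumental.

Attach case instrumental -kher → didozkher.
Attach definiteness definite -za → didozkherza.
Attach number singular -i → didozkherzai.
Attach noun class class IV -e (after vowel 'i') → didozkherzaie.
Apply vowel harmony: didozkherzaie → didozkharzaua.
Apply vowel deletion: didozkharzaua → didozkharza.

didozkharza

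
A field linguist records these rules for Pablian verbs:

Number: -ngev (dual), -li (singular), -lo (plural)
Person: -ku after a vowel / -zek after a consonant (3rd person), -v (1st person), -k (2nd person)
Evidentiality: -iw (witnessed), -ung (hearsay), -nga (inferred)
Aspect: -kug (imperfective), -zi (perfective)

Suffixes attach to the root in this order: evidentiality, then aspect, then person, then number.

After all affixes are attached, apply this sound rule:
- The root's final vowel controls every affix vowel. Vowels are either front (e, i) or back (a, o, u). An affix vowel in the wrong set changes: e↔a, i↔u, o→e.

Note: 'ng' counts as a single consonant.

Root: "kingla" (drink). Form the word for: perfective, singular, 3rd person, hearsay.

kinglaungzukulu

Attach evidentiality hearsay -ung → kinglaung.
Attach aspect perfective -zi → kinglaungzi.
Attach person 3rd person -ku (after vowel 'i') → kinglaungziku.
Attach number singular -li → kinglaungzikuli.
Apply vowel harmony: kinglaungzikuli → kinglaungzukulu.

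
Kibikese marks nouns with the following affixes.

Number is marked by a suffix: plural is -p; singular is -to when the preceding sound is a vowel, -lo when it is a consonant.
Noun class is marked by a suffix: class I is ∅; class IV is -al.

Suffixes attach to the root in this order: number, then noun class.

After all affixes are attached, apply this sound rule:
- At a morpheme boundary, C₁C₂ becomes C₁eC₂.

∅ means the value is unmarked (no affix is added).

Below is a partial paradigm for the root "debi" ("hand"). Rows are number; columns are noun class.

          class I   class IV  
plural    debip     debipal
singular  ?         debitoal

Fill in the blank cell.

debito

Attach number singular -to (after vowel 'i') → debito.
noun class = class I: zero marking, form stays debito.
Epenthesis: no change.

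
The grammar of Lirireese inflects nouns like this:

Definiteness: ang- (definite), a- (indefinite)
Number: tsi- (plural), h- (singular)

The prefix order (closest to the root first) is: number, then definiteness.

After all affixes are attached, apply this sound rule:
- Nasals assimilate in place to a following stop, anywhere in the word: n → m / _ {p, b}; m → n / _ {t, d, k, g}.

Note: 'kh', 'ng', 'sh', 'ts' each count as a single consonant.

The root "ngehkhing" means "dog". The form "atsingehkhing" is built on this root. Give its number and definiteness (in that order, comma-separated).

Segment: a-tsi-ngehkhing.
number: tsi- → plural.
definiteness: a- → indefinite.

plural, indefinite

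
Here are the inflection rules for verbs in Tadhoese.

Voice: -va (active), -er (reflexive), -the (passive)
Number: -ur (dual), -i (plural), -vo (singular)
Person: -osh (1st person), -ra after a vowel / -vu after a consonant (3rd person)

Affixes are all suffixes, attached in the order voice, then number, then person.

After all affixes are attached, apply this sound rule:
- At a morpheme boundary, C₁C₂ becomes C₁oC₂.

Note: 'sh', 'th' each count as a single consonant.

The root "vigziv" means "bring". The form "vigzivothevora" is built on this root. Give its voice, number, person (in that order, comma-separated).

passive, singular, 3rd person

Segment: vigziv-the-vo-ra.
voice: -the → passive.
number: -vo → singular.
person: -ra/vu → 3rd person.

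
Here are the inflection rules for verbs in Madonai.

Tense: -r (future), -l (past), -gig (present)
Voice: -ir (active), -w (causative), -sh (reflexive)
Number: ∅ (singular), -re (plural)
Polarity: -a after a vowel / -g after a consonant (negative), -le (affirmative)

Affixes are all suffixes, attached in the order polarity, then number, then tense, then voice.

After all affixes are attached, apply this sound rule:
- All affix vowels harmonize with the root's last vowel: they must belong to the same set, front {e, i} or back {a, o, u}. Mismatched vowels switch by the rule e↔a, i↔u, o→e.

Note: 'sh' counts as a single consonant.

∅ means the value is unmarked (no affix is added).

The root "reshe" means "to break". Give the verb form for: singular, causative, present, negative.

Attach polarity negative -a (after vowel 'e') → reshea.
number = singular: zero marking, form stays reshea.
Attach tense present -gig → resheagig.
Attach voice causative -w → resheagigw.
Apply vowel harmony: resheagigw → resheegigw.

resheegigw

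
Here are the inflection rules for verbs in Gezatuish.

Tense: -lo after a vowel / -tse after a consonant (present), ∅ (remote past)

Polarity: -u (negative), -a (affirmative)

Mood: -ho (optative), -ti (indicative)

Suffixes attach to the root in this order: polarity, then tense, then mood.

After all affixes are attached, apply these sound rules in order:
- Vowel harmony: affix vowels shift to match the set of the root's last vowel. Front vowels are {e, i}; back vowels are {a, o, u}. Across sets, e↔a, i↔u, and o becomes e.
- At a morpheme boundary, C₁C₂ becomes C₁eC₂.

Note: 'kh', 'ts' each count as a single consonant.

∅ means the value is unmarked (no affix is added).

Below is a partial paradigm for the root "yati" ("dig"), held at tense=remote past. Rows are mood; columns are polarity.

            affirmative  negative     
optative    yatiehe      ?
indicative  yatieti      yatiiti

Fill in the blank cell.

yatiihe

Attach polarity negative -u → yatiu.
tense = remote past: zero marking, form stays yatiu.
Attach mood optative -ho → yatiuho.
Apply vowel harmony: yatiuho → yatiihe.
Epenthesis: no change.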